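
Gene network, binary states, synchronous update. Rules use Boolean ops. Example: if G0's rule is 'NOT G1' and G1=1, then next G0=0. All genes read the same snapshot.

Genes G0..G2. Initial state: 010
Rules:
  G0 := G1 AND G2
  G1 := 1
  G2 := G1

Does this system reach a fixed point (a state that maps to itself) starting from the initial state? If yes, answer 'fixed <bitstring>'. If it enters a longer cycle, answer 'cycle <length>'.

Step 0: 010
Step 1: G0=G1&G2=1&0=0 G1=1(const) G2=G1=1 -> 011
Step 2: G0=G1&G2=1&1=1 G1=1(const) G2=G1=1 -> 111
Step 3: G0=G1&G2=1&1=1 G1=1(const) G2=G1=1 -> 111
Fixed point reached at step 2: 111

Answer: fixed 111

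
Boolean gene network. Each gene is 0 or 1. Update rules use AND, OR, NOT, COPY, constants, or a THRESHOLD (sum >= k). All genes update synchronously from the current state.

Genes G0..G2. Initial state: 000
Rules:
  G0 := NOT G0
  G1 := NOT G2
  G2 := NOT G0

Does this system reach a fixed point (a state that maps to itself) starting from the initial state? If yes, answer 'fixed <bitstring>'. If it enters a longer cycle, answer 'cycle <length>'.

Step 0: 000
Step 1: G0=NOT G0=NOT 0=1 G1=NOT G2=NOT 0=1 G2=NOT G0=NOT 0=1 -> 111
Step 2: G0=NOT G0=NOT 1=0 G1=NOT G2=NOT 1=0 G2=NOT G0=NOT 1=0 -> 000
Cycle of length 2 starting at step 0 -> no fixed point

Answer: cycle 2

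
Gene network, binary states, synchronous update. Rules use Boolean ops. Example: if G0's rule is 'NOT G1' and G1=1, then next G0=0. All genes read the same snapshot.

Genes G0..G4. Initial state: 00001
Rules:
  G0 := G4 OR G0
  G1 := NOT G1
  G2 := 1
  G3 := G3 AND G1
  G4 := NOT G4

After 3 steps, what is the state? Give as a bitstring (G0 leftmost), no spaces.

Step 1: G0=G4|G0=1|0=1 G1=NOT G1=NOT 0=1 G2=1(const) G3=G3&G1=0&0=0 G4=NOT G4=NOT 1=0 -> 11100
Step 2: G0=G4|G0=0|1=1 G1=NOT G1=NOT 1=0 G2=1(const) G3=G3&G1=0&1=0 G4=NOT G4=NOT 0=1 -> 10101
Step 3: G0=G4|G0=1|1=1 G1=NOT G1=NOT 0=1 G2=1(const) G3=G3&G1=0&0=0 G4=NOT G4=NOT 1=0 -> 11100

11100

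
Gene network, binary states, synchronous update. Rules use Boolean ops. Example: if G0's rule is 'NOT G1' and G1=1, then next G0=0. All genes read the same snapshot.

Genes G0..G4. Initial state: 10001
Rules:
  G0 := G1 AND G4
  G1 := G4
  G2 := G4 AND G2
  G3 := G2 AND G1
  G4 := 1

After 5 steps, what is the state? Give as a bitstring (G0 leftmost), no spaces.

Step 1: G0=G1&G4=0&1=0 G1=G4=1 G2=G4&G2=1&0=0 G3=G2&G1=0&0=0 G4=1(const) -> 01001
Step 2: G0=G1&G4=1&1=1 G1=G4=1 G2=G4&G2=1&0=0 G3=G2&G1=0&1=0 G4=1(const) -> 11001
Step 3: G0=G1&G4=1&1=1 G1=G4=1 G2=G4&G2=1&0=0 G3=G2&G1=0&1=0 G4=1(const) -> 11001
Step 4: G0=G1&G4=1&1=1 G1=G4=1 G2=G4&G2=1&0=0 G3=G2&G1=0&1=0 G4=1(const) -> 11001
Step 5: G0=G1&G4=1&1=1 G1=G4=1 G2=G4&G2=1&0=0 G3=G2&G1=0&1=0 G4=1(const) -> 11001

11001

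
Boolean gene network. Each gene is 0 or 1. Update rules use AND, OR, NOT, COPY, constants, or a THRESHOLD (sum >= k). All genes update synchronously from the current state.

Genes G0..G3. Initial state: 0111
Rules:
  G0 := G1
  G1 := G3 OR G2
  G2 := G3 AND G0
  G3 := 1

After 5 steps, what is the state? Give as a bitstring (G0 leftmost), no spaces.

Step 1: G0=G1=1 G1=G3|G2=1|1=1 G2=G3&G0=1&0=0 G3=1(const) -> 1101
Step 2: G0=G1=1 G1=G3|G2=1|0=1 G2=G3&G0=1&1=1 G3=1(const) -> 1111
Step 3: G0=G1=1 G1=G3|G2=1|1=1 G2=G3&G0=1&1=1 G3=1(const) -> 1111
Step 4: G0=G1=1 G1=G3|G2=1|1=1 G2=G3&G0=1&1=1 G3=1(const) -> 1111
Step 5: G0=G1=1 G1=G3|G2=1|1=1 G2=G3&G0=1&1=1 G3=1(const) -> 1111

1111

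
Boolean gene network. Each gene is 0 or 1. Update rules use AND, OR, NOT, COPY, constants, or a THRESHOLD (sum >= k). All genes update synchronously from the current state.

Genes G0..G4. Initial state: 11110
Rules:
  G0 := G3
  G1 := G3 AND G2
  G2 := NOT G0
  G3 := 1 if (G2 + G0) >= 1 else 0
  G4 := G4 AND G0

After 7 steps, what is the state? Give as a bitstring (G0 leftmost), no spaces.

Step 1: G0=G3=1 G1=G3&G2=1&1=1 G2=NOT G0=NOT 1=0 G3=(1+1>=1)=1 G4=G4&G0=0&1=0 -> 11010
Step 2: G0=G3=1 G1=G3&G2=1&0=0 G2=NOT G0=NOT 1=0 G3=(0+1>=1)=1 G4=G4&G0=0&1=0 -> 10010
Step 3: G0=G3=1 G1=G3&G2=1&0=0 G2=NOT G0=NOT 1=0 G3=(0+1>=1)=1 G4=G4&G0=0&1=0 -> 10010
Step 4: G0=G3=1 G1=G3&G2=1&0=0 G2=NOT G0=NOT 1=0 G3=(0+1>=1)=1 G4=G4&G0=0&1=0 -> 10010
Step 5: G0=G3=1 G1=G3&G2=1&0=0 G2=NOT G0=NOT 1=0 G3=(0+1>=1)=1 G4=G4&G0=0&1=0 -> 10010
Step 6: G0=G3=1 G1=G3&G2=1&0=0 G2=NOT G0=NOT 1=0 G3=(0+1>=1)=1 G4=G4&G0=0&1=0 -> 10010
Step 7: G0=G3=1 G1=G3&G2=1&0=0 G2=NOT G0=NOT 1=0 G3=(0+1>=1)=1 G4=G4&G0=0&1=0 -> 10010

10010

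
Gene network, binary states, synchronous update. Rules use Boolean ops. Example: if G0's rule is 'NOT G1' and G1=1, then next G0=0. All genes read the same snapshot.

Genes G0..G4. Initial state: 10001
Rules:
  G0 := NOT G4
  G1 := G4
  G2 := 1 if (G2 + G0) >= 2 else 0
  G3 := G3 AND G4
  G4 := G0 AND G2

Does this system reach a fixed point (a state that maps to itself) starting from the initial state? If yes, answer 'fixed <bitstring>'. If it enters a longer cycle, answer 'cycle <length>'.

Answer: fixed 10000

Derivation:
Step 0: 10001
Step 1: G0=NOT G4=NOT 1=0 G1=G4=1 G2=(0+1>=2)=0 G3=G3&G4=0&1=0 G4=G0&G2=1&0=0 -> 01000
Step 2: G0=NOT G4=NOT 0=1 G1=G4=0 G2=(0+0>=2)=0 G3=G3&G4=0&0=0 G4=G0&G2=0&0=0 -> 10000
Step 3: G0=NOT G4=NOT 0=1 G1=G4=0 G2=(0+1>=2)=0 G3=G3&G4=0&0=0 G4=G0&G2=1&0=0 -> 10000
Fixed point reached at step 2: 10000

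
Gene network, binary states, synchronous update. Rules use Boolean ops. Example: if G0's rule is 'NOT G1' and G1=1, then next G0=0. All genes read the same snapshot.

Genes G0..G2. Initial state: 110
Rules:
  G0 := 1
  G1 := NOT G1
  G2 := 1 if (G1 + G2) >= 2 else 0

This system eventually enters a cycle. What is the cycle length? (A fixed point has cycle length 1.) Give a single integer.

Answer: 2

Derivation:
Step 0: 110
Step 1: G0=1(const) G1=NOT G1=NOT 1=0 G2=(1+0>=2)=0 -> 100
Step 2: G0=1(const) G1=NOT G1=NOT 0=1 G2=(0+0>=2)=0 -> 110
State from step 2 equals state from step 0 -> cycle length 2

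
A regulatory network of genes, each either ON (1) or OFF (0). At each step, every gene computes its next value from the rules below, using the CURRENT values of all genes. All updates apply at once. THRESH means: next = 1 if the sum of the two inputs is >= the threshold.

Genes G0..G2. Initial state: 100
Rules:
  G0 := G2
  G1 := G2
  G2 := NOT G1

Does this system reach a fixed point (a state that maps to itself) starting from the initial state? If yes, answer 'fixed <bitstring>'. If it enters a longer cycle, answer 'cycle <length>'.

Answer: cycle 4

Derivation:
Step 0: 100
Step 1: G0=G2=0 G1=G2=0 G2=NOT G1=NOT 0=1 -> 001
Step 2: G0=G2=1 G1=G2=1 G2=NOT G1=NOT 0=1 -> 111
Step 3: G0=G2=1 G1=G2=1 G2=NOT G1=NOT 1=0 -> 110
Step 4: G0=G2=0 G1=G2=0 G2=NOT G1=NOT 1=0 -> 000
Step 5: G0=G2=0 G1=G2=0 G2=NOT G1=NOT 0=1 -> 001
Cycle of length 4 starting at step 1 -> no fixed point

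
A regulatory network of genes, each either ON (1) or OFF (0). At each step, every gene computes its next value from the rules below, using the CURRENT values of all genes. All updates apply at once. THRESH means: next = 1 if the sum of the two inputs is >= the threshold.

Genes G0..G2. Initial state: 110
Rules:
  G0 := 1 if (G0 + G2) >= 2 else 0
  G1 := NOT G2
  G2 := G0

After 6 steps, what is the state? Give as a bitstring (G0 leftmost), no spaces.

Step 1: G0=(1+0>=2)=0 G1=NOT G2=NOT 0=1 G2=G0=1 -> 011
Step 2: G0=(0+1>=2)=0 G1=NOT G2=NOT 1=0 G2=G0=0 -> 000
Step 3: G0=(0+0>=2)=0 G1=NOT G2=NOT 0=1 G2=G0=0 -> 010
Step 4: G0=(0+0>=2)=0 G1=NOT G2=NOT 0=1 G2=G0=0 -> 010
Step 5: G0=(0+0>=2)=0 G1=NOT G2=NOT 0=1 G2=G0=0 -> 010
Step 6: G0=(0+0>=2)=0 G1=NOT G2=NOT 0=1 G2=G0=0 -> 010

010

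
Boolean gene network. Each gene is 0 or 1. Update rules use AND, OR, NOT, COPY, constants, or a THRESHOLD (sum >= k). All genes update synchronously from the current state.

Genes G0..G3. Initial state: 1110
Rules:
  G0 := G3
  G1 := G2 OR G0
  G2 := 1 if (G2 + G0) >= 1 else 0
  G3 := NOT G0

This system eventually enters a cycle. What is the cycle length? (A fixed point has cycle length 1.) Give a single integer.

Step 0: 1110
Step 1: G0=G3=0 G1=G2|G0=1|1=1 G2=(1+1>=1)=1 G3=NOT G0=NOT 1=0 -> 0110
Step 2: G0=G3=0 G1=G2|G0=1|0=1 G2=(1+0>=1)=1 G3=NOT G0=NOT 0=1 -> 0111
Step 3: G0=G3=1 G1=G2|G0=1|0=1 G2=(1+0>=1)=1 G3=NOT G0=NOT 0=1 -> 1111
Step 4: G0=G3=1 G1=G2|G0=1|1=1 G2=(1+1>=1)=1 G3=NOT G0=NOT 1=0 -> 1110
State from step 4 equals state from step 0 -> cycle length 4

Answer: 4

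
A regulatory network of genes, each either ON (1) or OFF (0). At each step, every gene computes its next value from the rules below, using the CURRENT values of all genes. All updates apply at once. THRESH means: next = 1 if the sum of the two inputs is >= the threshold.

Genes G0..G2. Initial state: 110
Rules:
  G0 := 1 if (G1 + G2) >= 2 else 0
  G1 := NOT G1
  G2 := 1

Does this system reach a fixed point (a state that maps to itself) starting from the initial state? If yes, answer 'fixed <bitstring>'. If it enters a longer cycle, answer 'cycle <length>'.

Answer: cycle 2

Derivation:
Step 0: 110
Step 1: G0=(1+0>=2)=0 G1=NOT G1=NOT 1=0 G2=1(const) -> 001
Step 2: G0=(0+1>=2)=0 G1=NOT G1=NOT 0=1 G2=1(const) -> 011
Step 3: G0=(1+1>=2)=1 G1=NOT G1=NOT 1=0 G2=1(const) -> 101
Step 4: G0=(0+1>=2)=0 G1=NOT G1=NOT 0=1 G2=1(const) -> 011
Cycle of length 2 starting at step 2 -> no fixed point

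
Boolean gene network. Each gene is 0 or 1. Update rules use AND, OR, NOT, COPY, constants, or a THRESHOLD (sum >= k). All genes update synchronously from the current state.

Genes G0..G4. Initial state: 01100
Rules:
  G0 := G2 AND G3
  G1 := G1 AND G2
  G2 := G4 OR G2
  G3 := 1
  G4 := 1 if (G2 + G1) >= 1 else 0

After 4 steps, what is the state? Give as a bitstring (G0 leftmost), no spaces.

Step 1: G0=G2&G3=1&0=0 G1=G1&G2=1&1=1 G2=G4|G2=0|1=1 G3=1(const) G4=(1+1>=1)=1 -> 01111
Step 2: G0=G2&G3=1&1=1 G1=G1&G2=1&1=1 G2=G4|G2=1|1=1 G3=1(const) G4=(1+1>=1)=1 -> 11111
Step 3: G0=G2&G3=1&1=1 G1=G1&G2=1&1=1 G2=G4|G2=1|1=1 G3=1(const) G4=(1+1>=1)=1 -> 11111
Step 4: G0=G2&G3=1&1=1 G1=G1&G2=1&1=1 G2=G4|G2=1|1=1 G3=1(const) G4=(1+1>=1)=1 -> 11111

11111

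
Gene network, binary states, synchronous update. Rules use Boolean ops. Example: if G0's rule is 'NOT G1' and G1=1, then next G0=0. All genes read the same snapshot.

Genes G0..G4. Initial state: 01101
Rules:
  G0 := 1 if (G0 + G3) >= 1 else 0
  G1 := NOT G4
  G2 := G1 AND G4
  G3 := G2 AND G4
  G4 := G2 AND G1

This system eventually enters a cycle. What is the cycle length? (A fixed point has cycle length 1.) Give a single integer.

Step 0: 01101
Step 1: G0=(0+0>=1)=0 G1=NOT G4=NOT 1=0 G2=G1&G4=1&1=1 G3=G2&G4=1&1=1 G4=G2&G1=1&1=1 -> 00111
Step 2: G0=(0+1>=1)=1 G1=NOT G4=NOT 1=0 G2=G1&G4=0&1=0 G3=G2&G4=1&1=1 G4=G2&G1=1&0=0 -> 10010
Step 3: G0=(1+1>=1)=1 G1=NOT G4=NOT 0=1 G2=G1&G4=0&0=0 G3=G2&G4=0&0=0 G4=G2&G1=0&0=0 -> 11000
Step 4: G0=(1+0>=1)=1 G1=NOT G4=NOT 0=1 G2=G1&G4=1&0=0 G3=G2&G4=0&0=0 G4=G2&G1=0&1=0 -> 11000
State from step 4 equals state from step 3 -> cycle length 1

Answer: 1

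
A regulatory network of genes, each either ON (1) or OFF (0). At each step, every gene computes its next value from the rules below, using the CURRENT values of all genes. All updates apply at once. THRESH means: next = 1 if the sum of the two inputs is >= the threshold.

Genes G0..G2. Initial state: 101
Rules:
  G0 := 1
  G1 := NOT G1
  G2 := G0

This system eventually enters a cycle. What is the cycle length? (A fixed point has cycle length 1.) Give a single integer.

Answer: 2

Derivation:
Step 0: 101
Step 1: G0=1(const) G1=NOT G1=NOT 0=1 G2=G0=1 -> 111
Step 2: G0=1(const) G1=NOT G1=NOT 1=0 G2=G0=1 -> 101
State from step 2 equals state from step 0 -> cycle length 2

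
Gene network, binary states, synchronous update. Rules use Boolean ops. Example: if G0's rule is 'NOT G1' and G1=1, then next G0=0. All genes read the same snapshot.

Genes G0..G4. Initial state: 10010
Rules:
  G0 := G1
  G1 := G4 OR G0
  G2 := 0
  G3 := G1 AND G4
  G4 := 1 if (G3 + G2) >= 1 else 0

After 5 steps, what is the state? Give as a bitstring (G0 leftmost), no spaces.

Step 1: G0=G1=0 G1=G4|G0=0|1=1 G2=0(const) G3=G1&G4=0&0=0 G4=(1+0>=1)=1 -> 01001
Step 2: G0=G1=1 G1=G4|G0=1|0=1 G2=0(const) G3=G1&G4=1&1=1 G4=(0+0>=1)=0 -> 11010
Step 3: G0=G1=1 G1=G4|G0=0|1=1 G2=0(const) G3=G1&G4=1&0=0 G4=(1+0>=1)=1 -> 11001
Step 4: G0=G1=1 G1=G4|G0=1|1=1 G2=0(const) G3=G1&G4=1&1=1 G4=(0+0>=1)=0 -> 11010
Step 5: G0=G1=1 G1=G4|G0=0|1=1 G2=0(const) G3=G1&G4=1&0=0 G4=(1+0>=1)=1 -> 11001

11001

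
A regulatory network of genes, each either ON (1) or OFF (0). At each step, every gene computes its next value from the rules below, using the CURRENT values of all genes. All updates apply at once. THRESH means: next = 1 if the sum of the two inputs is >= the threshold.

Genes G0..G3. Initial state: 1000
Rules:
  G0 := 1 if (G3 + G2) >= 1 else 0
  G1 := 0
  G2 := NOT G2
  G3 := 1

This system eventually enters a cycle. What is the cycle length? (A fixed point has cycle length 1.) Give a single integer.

Step 0: 1000
Step 1: G0=(0+0>=1)=0 G1=0(const) G2=NOT G2=NOT 0=1 G3=1(const) -> 0011
Step 2: G0=(1+1>=1)=1 G1=0(const) G2=NOT G2=NOT 1=0 G3=1(const) -> 1001
Step 3: G0=(1+0>=1)=1 G1=0(const) G2=NOT G2=NOT 0=1 G3=1(const) -> 1011
Step 4: G0=(1+1>=1)=1 G1=0(const) G2=NOT G2=NOT 1=0 G3=1(const) -> 1001
State from step 4 equals state from step 2 -> cycle length 2

Answer: 2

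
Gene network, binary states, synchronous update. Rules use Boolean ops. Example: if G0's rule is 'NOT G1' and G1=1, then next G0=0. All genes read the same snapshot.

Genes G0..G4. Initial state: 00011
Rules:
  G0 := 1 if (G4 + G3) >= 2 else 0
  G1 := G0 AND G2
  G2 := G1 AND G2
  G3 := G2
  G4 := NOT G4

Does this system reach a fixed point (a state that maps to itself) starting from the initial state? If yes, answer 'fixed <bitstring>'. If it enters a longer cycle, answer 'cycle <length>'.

Answer: cycle 2

Derivation:
Step 0: 00011
Step 1: G0=(1+1>=2)=1 G1=G0&G2=0&0=0 G2=G1&G2=0&0=0 G3=G2=0 G4=NOT G4=NOT 1=0 -> 10000
Step 2: G0=(0+0>=2)=0 G1=G0&G2=1&0=0 G2=G1&G2=0&0=0 G3=G2=0 G4=NOT G4=NOT 0=1 -> 00001
Step 3: G0=(1+0>=2)=0 G1=G0&G2=0&0=0 G2=G1&G2=0&0=0 G3=G2=0 G4=NOT G4=NOT 1=0 -> 00000
Step 4: G0=(0+0>=2)=0 G1=G0&G2=0&0=0 G2=G1&G2=0&0=0 G3=G2=0 G4=NOT G4=NOT 0=1 -> 00001
Cycle of length 2 starting at step 2 -> no fixed point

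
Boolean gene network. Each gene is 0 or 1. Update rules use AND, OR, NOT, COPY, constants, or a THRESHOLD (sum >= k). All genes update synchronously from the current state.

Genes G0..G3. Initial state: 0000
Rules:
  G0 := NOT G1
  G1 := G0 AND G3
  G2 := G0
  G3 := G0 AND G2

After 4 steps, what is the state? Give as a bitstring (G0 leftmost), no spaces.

Step 1: G0=NOT G1=NOT 0=1 G1=G0&G3=0&0=0 G2=G0=0 G3=G0&G2=0&0=0 -> 1000
Step 2: G0=NOT G1=NOT 0=1 G1=G0&G3=1&0=0 G2=G0=1 G3=G0&G2=1&0=0 -> 1010
Step 3: G0=NOT G1=NOT 0=1 G1=G0&G3=1&0=0 G2=G0=1 G3=G0&G2=1&1=1 -> 1011
Step 4: G0=NOT G1=NOT 0=1 G1=G0&G3=1&1=1 G2=G0=1 G3=G0&G2=1&1=1 -> 1111

1111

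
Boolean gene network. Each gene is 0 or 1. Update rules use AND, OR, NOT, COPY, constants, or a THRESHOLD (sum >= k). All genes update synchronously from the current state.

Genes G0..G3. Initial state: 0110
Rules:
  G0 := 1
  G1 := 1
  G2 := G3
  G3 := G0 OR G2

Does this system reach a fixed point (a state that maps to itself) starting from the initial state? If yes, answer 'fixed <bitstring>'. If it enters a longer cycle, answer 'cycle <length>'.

Step 0: 0110
Step 1: G0=1(const) G1=1(const) G2=G3=0 G3=G0|G2=0|1=1 -> 1101
Step 2: G0=1(const) G1=1(const) G2=G3=1 G3=G0|G2=1|0=1 -> 1111
Step 3: G0=1(const) G1=1(const) G2=G3=1 G3=G0|G2=1|1=1 -> 1111
Fixed point reached at step 2: 1111

Answer: fixed 1111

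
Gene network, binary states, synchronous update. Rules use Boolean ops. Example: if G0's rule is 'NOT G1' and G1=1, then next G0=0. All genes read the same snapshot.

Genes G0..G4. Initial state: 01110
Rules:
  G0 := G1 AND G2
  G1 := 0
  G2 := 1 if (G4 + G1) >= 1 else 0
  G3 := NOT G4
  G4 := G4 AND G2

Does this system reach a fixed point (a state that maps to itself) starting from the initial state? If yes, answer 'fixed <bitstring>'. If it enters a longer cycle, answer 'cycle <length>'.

Answer: fixed 00010

Derivation:
Step 0: 01110
Step 1: G0=G1&G2=1&1=1 G1=0(const) G2=(0+1>=1)=1 G3=NOT G4=NOT 0=1 G4=G4&G2=0&1=0 -> 10110
Step 2: G0=G1&G2=0&1=0 G1=0(const) G2=(0+0>=1)=0 G3=NOT G4=NOT 0=1 G4=G4&G2=0&1=0 -> 00010
Step 3: G0=G1&G2=0&0=0 G1=0(const) G2=(0+0>=1)=0 G3=NOT G4=NOT 0=1 G4=G4&G2=0&0=0 -> 00010
Fixed point reached at step 2: 00010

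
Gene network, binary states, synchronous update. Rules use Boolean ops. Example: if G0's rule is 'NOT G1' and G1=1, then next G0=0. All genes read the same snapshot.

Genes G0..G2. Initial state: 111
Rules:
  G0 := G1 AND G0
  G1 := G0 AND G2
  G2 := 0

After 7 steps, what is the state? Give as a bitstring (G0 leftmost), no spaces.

Step 1: G0=G1&G0=1&1=1 G1=G0&G2=1&1=1 G2=0(const) -> 110
Step 2: G0=G1&G0=1&1=1 G1=G0&G2=1&0=0 G2=0(const) -> 100
Step 3: G0=G1&G0=0&1=0 G1=G0&G2=1&0=0 G2=0(const) -> 000
Step 4: G0=G1&G0=0&0=0 G1=G0&G2=0&0=0 G2=0(const) -> 000
Step 5: G0=G1&G0=0&0=0 G1=G0&G2=0&0=0 G2=0(const) -> 000
Step 6: G0=G1&G0=0&0=0 G1=G0&G2=0&0=0 G2=0(const) -> 000
Step 7: G0=G1&G0=0&0=0 G1=G0&G2=0&0=0 G2=0(const) -> 000

000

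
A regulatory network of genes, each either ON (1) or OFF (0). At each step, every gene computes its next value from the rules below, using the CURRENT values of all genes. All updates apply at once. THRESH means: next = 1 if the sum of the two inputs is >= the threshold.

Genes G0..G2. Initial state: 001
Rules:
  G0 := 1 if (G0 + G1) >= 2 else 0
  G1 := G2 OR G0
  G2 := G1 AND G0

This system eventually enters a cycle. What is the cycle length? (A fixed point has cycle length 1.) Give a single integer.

Step 0: 001
Step 1: G0=(0+0>=2)=0 G1=G2|G0=1|0=1 G2=G1&G0=0&0=0 -> 010
Step 2: G0=(0+1>=2)=0 G1=G2|G0=0|0=0 G2=G1&G0=1&0=0 -> 000
Step 3: G0=(0+0>=2)=0 G1=G2|G0=0|0=0 G2=G1&G0=0&0=0 -> 000
State from step 3 equals state from step 2 -> cycle length 1

Answer: 1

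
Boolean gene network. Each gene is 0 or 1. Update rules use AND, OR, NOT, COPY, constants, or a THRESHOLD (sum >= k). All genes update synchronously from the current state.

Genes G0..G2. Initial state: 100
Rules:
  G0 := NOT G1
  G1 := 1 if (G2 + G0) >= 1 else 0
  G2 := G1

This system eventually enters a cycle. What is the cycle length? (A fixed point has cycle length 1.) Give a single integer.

Answer: 1

Derivation:
Step 0: 100
Step 1: G0=NOT G1=NOT 0=1 G1=(0+1>=1)=1 G2=G1=0 -> 110
Step 2: G0=NOT G1=NOT 1=0 G1=(0+1>=1)=1 G2=G1=1 -> 011
Step 3: G0=NOT G1=NOT 1=0 G1=(1+0>=1)=1 G2=G1=1 -> 011
State from step 3 equals state from step 2 -> cycle length 1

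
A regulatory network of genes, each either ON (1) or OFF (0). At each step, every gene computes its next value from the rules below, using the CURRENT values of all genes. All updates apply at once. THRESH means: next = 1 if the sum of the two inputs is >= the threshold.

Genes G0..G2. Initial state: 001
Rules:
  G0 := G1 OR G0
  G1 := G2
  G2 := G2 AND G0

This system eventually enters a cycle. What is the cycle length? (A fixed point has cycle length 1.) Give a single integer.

Answer: 1

Derivation:
Step 0: 001
Step 1: G0=G1|G0=0|0=0 G1=G2=1 G2=G2&G0=1&0=0 -> 010
Step 2: G0=G1|G0=1|0=1 G1=G2=0 G2=G2&G0=0&0=0 -> 100
Step 3: G0=G1|G0=0|1=1 G1=G2=0 G2=G2&G0=0&1=0 -> 100
State from step 3 equals state from step 2 -> cycle length 1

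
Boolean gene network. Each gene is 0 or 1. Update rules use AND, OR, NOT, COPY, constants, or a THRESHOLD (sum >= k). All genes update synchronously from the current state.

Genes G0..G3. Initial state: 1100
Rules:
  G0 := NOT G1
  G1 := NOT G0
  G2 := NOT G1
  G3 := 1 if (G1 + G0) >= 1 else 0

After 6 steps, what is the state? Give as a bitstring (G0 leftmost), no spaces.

Step 1: G0=NOT G1=NOT 1=0 G1=NOT G0=NOT 1=0 G2=NOT G1=NOT 1=0 G3=(1+1>=1)=1 -> 0001
Step 2: G0=NOT G1=NOT 0=1 G1=NOT G0=NOT 0=1 G2=NOT G1=NOT 0=1 G3=(0+0>=1)=0 -> 1110
Step 3: G0=NOT G1=NOT 1=0 G1=NOT G0=NOT 1=0 G2=NOT G1=NOT 1=0 G3=(1+1>=1)=1 -> 0001
Step 4: G0=NOT G1=NOT 0=1 G1=NOT G0=NOT 0=1 G2=NOT G1=NOT 0=1 G3=(0+0>=1)=0 -> 1110
Step 5: G0=NOT G1=NOT 1=0 G1=NOT G0=NOT 1=0 G2=NOT G1=NOT 1=0 G3=(1+1>=1)=1 -> 0001
Step 6: G0=NOT G1=NOT 0=1 G1=NOT G0=NOT 0=1 G2=NOT G1=NOT 0=1 G3=(0+0>=1)=0 -> 1110

1110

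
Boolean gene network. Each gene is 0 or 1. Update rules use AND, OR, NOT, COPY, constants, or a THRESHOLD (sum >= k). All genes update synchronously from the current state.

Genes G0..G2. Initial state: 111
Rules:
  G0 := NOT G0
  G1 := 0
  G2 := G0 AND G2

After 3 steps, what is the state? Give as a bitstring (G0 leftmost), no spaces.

Step 1: G0=NOT G0=NOT 1=0 G1=0(const) G2=G0&G2=1&1=1 -> 001
Step 2: G0=NOT G0=NOT 0=1 G1=0(const) G2=G0&G2=0&1=0 -> 100
Step 3: G0=NOT G0=NOT 1=0 G1=0(const) G2=G0&G2=1&0=0 -> 000

000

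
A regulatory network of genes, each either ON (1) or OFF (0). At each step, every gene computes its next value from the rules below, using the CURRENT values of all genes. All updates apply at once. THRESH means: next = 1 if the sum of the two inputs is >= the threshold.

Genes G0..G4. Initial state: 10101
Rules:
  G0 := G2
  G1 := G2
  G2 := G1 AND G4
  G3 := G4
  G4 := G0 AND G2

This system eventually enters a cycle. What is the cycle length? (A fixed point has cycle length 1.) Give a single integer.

Step 0: 10101
Step 1: G0=G2=1 G1=G2=1 G2=G1&G4=0&1=0 G3=G4=1 G4=G0&G2=1&1=1 -> 11011
Step 2: G0=G2=0 G1=G2=0 G2=G1&G4=1&1=1 G3=G4=1 G4=G0&G2=1&0=0 -> 00110
Step 3: G0=G2=1 G1=G2=1 G2=G1&G4=0&0=0 G3=G4=0 G4=G0&G2=0&1=0 -> 11000
Step 4: G0=G2=0 G1=G2=0 G2=G1&G4=1&0=0 G3=G4=0 G4=G0&G2=1&0=0 -> 00000
Step 5: G0=G2=0 G1=G2=0 G2=G1&G4=0&0=0 G3=G4=0 G4=G0&G2=0&0=0 -> 00000
State from step 5 equals state from step 4 -> cycle length 1

Answer: 1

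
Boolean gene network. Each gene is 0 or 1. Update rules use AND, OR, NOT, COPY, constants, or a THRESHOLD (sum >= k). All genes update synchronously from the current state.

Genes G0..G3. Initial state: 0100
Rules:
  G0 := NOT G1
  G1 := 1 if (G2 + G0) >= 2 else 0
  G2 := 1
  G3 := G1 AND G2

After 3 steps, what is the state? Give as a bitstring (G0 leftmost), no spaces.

Step 1: G0=NOT G1=NOT 1=0 G1=(0+0>=2)=0 G2=1(const) G3=G1&G2=1&0=0 -> 0010
Step 2: G0=NOT G1=NOT 0=1 G1=(1+0>=2)=0 G2=1(const) G3=G1&G2=0&1=0 -> 1010
Step 3: G0=NOT G1=NOT 0=1 G1=(1+1>=2)=1 G2=1(const) G3=G1&G2=0&1=0 -> 1110

1110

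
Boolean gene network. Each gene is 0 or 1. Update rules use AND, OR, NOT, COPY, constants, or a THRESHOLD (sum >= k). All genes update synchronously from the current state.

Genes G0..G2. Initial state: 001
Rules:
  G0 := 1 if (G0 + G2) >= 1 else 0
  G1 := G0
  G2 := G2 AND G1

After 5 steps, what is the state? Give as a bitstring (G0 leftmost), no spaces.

Step 1: G0=(0+1>=1)=1 G1=G0=0 G2=G2&G1=1&0=0 -> 100
Step 2: G0=(1+0>=1)=1 G1=G0=1 G2=G2&G1=0&0=0 -> 110
Step 3: G0=(1+0>=1)=1 G1=G0=1 G2=G2&G1=0&1=0 -> 110
Step 4: G0=(1+0>=1)=1 G1=G0=1 G2=G2&G1=0&1=0 -> 110
Step 5: G0=(1+0>=1)=1 G1=G0=1 G2=G2&G1=0&1=0 -> 110

110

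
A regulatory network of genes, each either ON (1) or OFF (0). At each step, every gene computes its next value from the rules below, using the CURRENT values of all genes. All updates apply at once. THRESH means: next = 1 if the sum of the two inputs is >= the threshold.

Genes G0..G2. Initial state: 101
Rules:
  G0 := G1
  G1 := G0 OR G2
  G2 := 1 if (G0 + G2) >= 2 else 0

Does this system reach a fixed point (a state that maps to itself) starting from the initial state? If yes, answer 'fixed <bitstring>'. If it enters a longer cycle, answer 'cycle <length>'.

Answer: fixed 110

Derivation:
Step 0: 101
Step 1: G0=G1=0 G1=G0|G2=1|1=1 G2=(1+1>=2)=1 -> 011
Step 2: G0=G1=1 G1=G0|G2=0|1=1 G2=(0+1>=2)=0 -> 110
Step 3: G0=G1=1 G1=G0|G2=1|0=1 G2=(1+0>=2)=0 -> 110
Fixed point reached at step 2: 110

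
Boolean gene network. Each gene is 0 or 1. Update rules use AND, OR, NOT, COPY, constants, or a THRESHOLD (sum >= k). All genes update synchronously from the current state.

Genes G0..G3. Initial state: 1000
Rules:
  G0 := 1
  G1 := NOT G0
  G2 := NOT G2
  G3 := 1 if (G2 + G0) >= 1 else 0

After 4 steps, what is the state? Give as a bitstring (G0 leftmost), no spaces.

Step 1: G0=1(const) G1=NOT G0=NOT 1=0 G2=NOT G2=NOT 0=1 G3=(0+1>=1)=1 -> 1011
Step 2: G0=1(const) G1=NOT G0=NOT 1=0 G2=NOT G2=NOT 1=0 G3=(1+1>=1)=1 -> 1001
Step 3: G0=1(const) G1=NOT G0=NOT 1=0 G2=NOT G2=NOT 0=1 G3=(0+1>=1)=1 -> 1011
Step 4: G0=1(const) G1=NOT G0=NOT 1=0 G2=NOT G2=NOT 1=0 G3=(1+1>=1)=1 -> 1001

1001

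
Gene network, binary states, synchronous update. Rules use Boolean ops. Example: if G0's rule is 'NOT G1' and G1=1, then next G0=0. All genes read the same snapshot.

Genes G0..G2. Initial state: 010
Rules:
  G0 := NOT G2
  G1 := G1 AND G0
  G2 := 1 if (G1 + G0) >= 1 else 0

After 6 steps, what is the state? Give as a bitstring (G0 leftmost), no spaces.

Step 1: G0=NOT G2=NOT 0=1 G1=G1&G0=1&0=0 G2=(1+0>=1)=1 -> 101
Step 2: G0=NOT G2=NOT 1=0 G1=G1&G0=0&1=0 G2=(0+1>=1)=1 -> 001
Step 3: G0=NOT G2=NOT 1=0 G1=G1&G0=0&0=0 G2=(0+0>=1)=0 -> 000
Step 4: G0=NOT G2=NOT 0=1 G1=G1&G0=0&0=0 G2=(0+0>=1)=0 -> 100
Step 5: G0=NOT G2=NOT 0=1 G1=G1&G0=0&1=0 G2=(0+1>=1)=1 -> 101
Step 6: G0=NOT G2=NOT 1=0 G1=G1&G0=0&1=0 G2=(0+1>=1)=1 -> 001

001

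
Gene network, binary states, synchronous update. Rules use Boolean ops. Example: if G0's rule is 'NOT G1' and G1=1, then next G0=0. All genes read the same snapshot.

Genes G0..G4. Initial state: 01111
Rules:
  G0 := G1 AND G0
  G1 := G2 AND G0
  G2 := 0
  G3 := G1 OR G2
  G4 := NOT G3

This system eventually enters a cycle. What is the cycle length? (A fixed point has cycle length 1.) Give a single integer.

Answer: 1

Derivation:
Step 0: 01111
Step 1: G0=G1&G0=1&0=0 G1=G2&G0=1&0=0 G2=0(const) G3=G1|G2=1|1=1 G4=NOT G3=NOT 1=0 -> 00010
Step 2: G0=G1&G0=0&0=0 G1=G2&G0=0&0=0 G2=0(const) G3=G1|G2=0|0=0 G4=NOT G3=NOT 1=0 -> 00000
Step 3: G0=G1&G0=0&0=0 G1=G2&G0=0&0=0 G2=0(const) G3=G1|G2=0|0=0 G4=NOT G3=NOT 0=1 -> 00001
Step 4: G0=G1&G0=0&0=0 G1=G2&G0=0&0=0 G2=0(const) G3=G1|G2=0|0=0 G4=NOT G3=NOT 0=1 -> 00001
State from step 4 equals state from step 3 -> cycle length 1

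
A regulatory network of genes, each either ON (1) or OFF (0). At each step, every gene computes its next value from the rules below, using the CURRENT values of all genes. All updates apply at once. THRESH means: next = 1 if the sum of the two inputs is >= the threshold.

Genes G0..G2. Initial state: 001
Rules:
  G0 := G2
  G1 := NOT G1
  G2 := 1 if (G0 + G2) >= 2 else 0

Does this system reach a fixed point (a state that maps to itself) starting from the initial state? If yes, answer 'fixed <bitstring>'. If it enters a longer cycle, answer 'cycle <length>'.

Answer: cycle 2

Derivation:
Step 0: 001
Step 1: G0=G2=1 G1=NOT G1=NOT 0=1 G2=(0+1>=2)=0 -> 110
Step 2: G0=G2=0 G1=NOT G1=NOT 1=0 G2=(1+0>=2)=0 -> 000
Step 3: G0=G2=0 G1=NOT G1=NOT 0=1 G2=(0+0>=2)=0 -> 010
Step 4: G0=G2=0 G1=NOT G1=NOT 1=0 G2=(0+0>=2)=0 -> 000
Cycle of length 2 starting at step 2 -> no fixed point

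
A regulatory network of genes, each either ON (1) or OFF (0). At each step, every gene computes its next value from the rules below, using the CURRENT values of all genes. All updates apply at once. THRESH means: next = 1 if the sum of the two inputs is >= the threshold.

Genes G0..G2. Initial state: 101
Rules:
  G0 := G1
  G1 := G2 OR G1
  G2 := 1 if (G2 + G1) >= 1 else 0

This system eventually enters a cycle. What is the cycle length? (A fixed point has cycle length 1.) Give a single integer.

Answer: 1

Derivation:
Step 0: 101
Step 1: G0=G1=0 G1=G2|G1=1|0=1 G2=(1+0>=1)=1 -> 011
Step 2: G0=G1=1 G1=G2|G1=1|1=1 G2=(1+1>=1)=1 -> 111
Step 3: G0=G1=1 G1=G2|G1=1|1=1 G2=(1+1>=1)=1 -> 111
State from step 3 equals state from step 2 -> cycle length 1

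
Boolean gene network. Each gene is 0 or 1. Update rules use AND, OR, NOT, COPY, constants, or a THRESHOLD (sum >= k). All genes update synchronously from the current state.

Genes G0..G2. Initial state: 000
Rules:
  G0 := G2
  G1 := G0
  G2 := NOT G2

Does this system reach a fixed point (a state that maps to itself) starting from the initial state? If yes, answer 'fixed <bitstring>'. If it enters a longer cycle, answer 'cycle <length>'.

Answer: cycle 2

Derivation:
Step 0: 000
Step 1: G0=G2=0 G1=G0=0 G2=NOT G2=NOT 0=1 -> 001
Step 2: G0=G2=1 G1=G0=0 G2=NOT G2=NOT 1=0 -> 100
Step 3: G0=G2=0 G1=G0=1 G2=NOT G2=NOT 0=1 -> 011
Step 4: G0=G2=1 G1=G0=0 G2=NOT G2=NOT 1=0 -> 100
Cycle of length 2 starting at step 2 -> no fixed point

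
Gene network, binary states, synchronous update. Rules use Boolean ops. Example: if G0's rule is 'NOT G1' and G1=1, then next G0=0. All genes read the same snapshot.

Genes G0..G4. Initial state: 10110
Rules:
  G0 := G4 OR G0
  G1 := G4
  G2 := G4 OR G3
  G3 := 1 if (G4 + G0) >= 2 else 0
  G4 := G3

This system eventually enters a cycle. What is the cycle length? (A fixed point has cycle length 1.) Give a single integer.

Step 0: 10110
Step 1: G0=G4|G0=0|1=1 G1=G4=0 G2=G4|G3=0|1=1 G3=(0+1>=2)=0 G4=G3=1 -> 10101
Step 2: G0=G4|G0=1|1=1 G1=G4=1 G2=G4|G3=1|0=1 G3=(1+1>=2)=1 G4=G3=0 -> 11110
Step 3: G0=G4|G0=0|1=1 G1=G4=0 G2=G4|G3=0|1=1 G3=(0+1>=2)=0 G4=G3=1 -> 10101
State from step 3 equals state from step 1 -> cycle length 2

Answer: 2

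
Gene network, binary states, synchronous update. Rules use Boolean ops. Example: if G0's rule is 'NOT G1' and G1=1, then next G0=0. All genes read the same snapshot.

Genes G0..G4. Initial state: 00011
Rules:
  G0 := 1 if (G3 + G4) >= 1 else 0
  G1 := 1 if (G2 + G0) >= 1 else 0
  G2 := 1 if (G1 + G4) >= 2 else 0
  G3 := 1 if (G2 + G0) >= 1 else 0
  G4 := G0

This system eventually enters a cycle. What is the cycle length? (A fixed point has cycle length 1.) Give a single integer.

Answer: 2

Derivation:
Step 0: 00011
Step 1: G0=(1+1>=1)=1 G1=(0+0>=1)=0 G2=(0+1>=2)=0 G3=(0+0>=1)=0 G4=G0=0 -> 10000
Step 2: G0=(0+0>=1)=0 G1=(0+1>=1)=1 G2=(0+0>=2)=0 G3=(0+1>=1)=1 G4=G0=1 -> 01011
Step 3: G0=(1+1>=1)=1 G1=(0+0>=1)=0 G2=(1+1>=2)=1 G3=(0+0>=1)=0 G4=G0=0 -> 10100
Step 4: G0=(0+0>=1)=0 G1=(1+1>=1)=1 G2=(0+0>=2)=0 G3=(1+1>=1)=1 G4=G0=1 -> 01011
State from step 4 equals state from step 2 -> cycle length 2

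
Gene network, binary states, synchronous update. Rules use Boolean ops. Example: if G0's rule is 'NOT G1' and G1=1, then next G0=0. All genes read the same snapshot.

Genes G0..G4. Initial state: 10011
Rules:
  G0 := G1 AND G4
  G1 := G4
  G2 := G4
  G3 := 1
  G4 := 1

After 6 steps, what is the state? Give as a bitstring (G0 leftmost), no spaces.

Step 1: G0=G1&G4=0&1=0 G1=G4=1 G2=G4=1 G3=1(const) G4=1(const) -> 01111
Step 2: G0=G1&G4=1&1=1 G1=G4=1 G2=G4=1 G3=1(const) G4=1(const) -> 11111
Step 3: G0=G1&G4=1&1=1 G1=G4=1 G2=G4=1 G3=1(const) G4=1(const) -> 11111
Step 4: G0=G1&G4=1&1=1 G1=G4=1 G2=G4=1 G3=1(const) G4=1(const) -> 11111
Step 5: G0=G1&G4=1&1=1 G1=G4=1 G2=G4=1 G3=1(const) G4=1(const) -> 11111
Step 6: G0=G1&G4=1&1=1 G1=G4=1 G2=G4=1 G3=1(const) G4=1(const) -> 11111

11111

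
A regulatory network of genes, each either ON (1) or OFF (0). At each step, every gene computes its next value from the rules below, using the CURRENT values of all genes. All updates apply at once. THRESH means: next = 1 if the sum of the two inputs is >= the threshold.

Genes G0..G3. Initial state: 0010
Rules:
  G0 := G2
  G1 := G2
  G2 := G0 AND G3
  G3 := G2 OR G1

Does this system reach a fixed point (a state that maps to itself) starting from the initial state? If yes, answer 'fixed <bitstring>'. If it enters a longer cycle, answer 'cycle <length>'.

Step 0: 0010
Step 1: G0=G2=1 G1=G2=1 G2=G0&G3=0&0=0 G3=G2|G1=1|0=1 -> 1101
Step 2: G0=G2=0 G1=G2=0 G2=G0&G3=1&1=1 G3=G2|G1=0|1=1 -> 0011
Step 3: G0=G2=1 G1=G2=1 G2=G0&G3=0&1=0 G3=G2|G1=1|0=1 -> 1101
Cycle of length 2 starting at step 1 -> no fixed point

Answer: cycle 2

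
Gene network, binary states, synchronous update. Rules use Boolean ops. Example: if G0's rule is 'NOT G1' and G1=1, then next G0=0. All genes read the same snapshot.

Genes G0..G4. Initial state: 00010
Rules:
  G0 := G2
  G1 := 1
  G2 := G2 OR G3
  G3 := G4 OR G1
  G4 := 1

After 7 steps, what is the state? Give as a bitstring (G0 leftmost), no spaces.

Step 1: G0=G2=0 G1=1(const) G2=G2|G3=0|1=1 G3=G4|G1=0|0=0 G4=1(const) -> 01101
Step 2: G0=G2=1 G1=1(const) G2=G2|G3=1|0=1 G3=G4|G1=1|1=1 G4=1(const) -> 11111
Step 3: G0=G2=1 G1=1(const) G2=G2|G3=1|1=1 G3=G4|G1=1|1=1 G4=1(const) -> 11111
Step 4: G0=G2=1 G1=1(const) G2=G2|G3=1|1=1 G3=G4|G1=1|1=1 G4=1(const) -> 11111
Step 5: G0=G2=1 G1=1(const) G2=G2|G3=1|1=1 G3=G4|G1=1|1=1 G4=1(const) -> 11111
Step 6: G0=G2=1 G1=1(const) G2=G2|G3=1|1=1 G3=G4|G1=1|1=1 G4=1(const) -> 11111
Step 7: G0=G2=1 G1=1(const) G2=G2|G3=1|1=1 G3=G4|G1=1|1=1 G4=1(const) -> 11111

11111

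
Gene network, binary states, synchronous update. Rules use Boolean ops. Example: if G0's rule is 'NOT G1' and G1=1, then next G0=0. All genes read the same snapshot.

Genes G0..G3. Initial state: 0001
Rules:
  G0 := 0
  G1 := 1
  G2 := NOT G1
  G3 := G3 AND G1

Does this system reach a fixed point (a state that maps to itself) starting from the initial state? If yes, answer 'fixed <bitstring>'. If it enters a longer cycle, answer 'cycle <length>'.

Answer: fixed 0100

Derivation:
Step 0: 0001
Step 1: G0=0(const) G1=1(const) G2=NOT G1=NOT 0=1 G3=G3&G1=1&0=0 -> 0110
Step 2: G0=0(const) G1=1(const) G2=NOT G1=NOT 1=0 G3=G3&G1=0&1=0 -> 0100
Step 3: G0=0(const) G1=1(const) G2=NOT G1=NOT 1=0 G3=G3&G1=0&1=0 -> 0100
Fixed point reached at step 2: 0100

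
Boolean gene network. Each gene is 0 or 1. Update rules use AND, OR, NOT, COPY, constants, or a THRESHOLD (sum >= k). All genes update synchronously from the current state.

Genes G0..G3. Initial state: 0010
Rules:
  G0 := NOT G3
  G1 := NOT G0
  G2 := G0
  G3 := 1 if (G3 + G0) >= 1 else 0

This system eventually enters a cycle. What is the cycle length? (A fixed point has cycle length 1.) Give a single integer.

Step 0: 0010
Step 1: G0=NOT G3=NOT 0=1 G1=NOT G0=NOT 0=1 G2=G0=0 G3=(0+0>=1)=0 -> 1100
Step 2: G0=NOT G3=NOT 0=1 G1=NOT G0=NOT 1=0 G2=G0=1 G3=(0+1>=1)=1 -> 1011
Step 3: G0=NOT G3=NOT 1=0 G1=NOT G0=NOT 1=0 G2=G0=1 G3=(1+1>=1)=1 -> 0011
Step 4: G0=NOT G3=NOT 1=0 G1=NOT G0=NOT 0=1 G2=G0=0 G3=(1+0>=1)=1 -> 0101
Step 5: G0=NOT G3=NOT 1=0 G1=NOT G0=NOT 0=1 G2=G0=0 G3=(1+0>=1)=1 -> 0101
State from step 5 equals state from step 4 -> cycle length 1

Answer: 1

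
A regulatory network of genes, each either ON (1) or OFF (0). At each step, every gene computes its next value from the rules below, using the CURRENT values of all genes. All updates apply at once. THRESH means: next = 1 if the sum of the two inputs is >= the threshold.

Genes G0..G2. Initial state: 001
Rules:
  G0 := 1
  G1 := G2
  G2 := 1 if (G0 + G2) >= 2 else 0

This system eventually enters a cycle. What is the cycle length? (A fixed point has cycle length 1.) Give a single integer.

Answer: 1

Derivation:
Step 0: 001
Step 1: G0=1(const) G1=G2=1 G2=(0+1>=2)=0 -> 110
Step 2: G0=1(const) G1=G2=0 G2=(1+0>=2)=0 -> 100
Step 3: G0=1(const) G1=G2=0 G2=(1+0>=2)=0 -> 100
State from step 3 equals state from step 2 -> cycle length 1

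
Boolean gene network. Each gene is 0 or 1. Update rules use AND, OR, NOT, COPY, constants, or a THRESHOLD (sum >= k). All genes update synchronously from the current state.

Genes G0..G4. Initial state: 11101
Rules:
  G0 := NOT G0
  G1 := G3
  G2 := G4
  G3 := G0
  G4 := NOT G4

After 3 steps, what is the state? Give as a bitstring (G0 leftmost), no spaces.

Step 1: G0=NOT G0=NOT 1=0 G1=G3=0 G2=G4=1 G3=G0=1 G4=NOT G4=NOT 1=0 -> 00110
Step 2: G0=NOT G0=NOT 0=1 G1=G3=1 G2=G4=0 G3=G0=0 G4=NOT G4=NOT 0=1 -> 11001
Step 3: G0=NOT G0=NOT 1=0 G1=G3=0 G2=G4=1 G3=G0=1 G4=NOT G4=NOT 1=0 -> 00110

00110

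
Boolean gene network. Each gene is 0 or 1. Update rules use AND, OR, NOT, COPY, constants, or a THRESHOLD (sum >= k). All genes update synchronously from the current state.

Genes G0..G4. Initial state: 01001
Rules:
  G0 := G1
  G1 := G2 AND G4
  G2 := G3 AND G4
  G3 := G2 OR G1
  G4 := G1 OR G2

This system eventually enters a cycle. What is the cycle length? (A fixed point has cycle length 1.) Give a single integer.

Answer: 2

Derivation:
Step 0: 01001
Step 1: G0=G1=1 G1=G2&G4=0&1=0 G2=G3&G4=0&1=0 G3=G2|G1=0|1=1 G4=G1|G2=1|0=1 -> 10011
Step 2: G0=G1=0 G1=G2&G4=0&1=0 G2=G3&G4=1&1=1 G3=G2|G1=0|0=0 G4=G1|G2=0|0=0 -> 00100
Step 3: G0=G1=0 G1=G2&G4=1&0=0 G2=G3&G4=0&0=0 G3=G2|G1=1|0=1 G4=G1|G2=0|1=1 -> 00011
Step 4: G0=G1=0 G1=G2&G4=0&1=0 G2=G3&G4=1&1=1 G3=G2|G1=0|0=0 G4=G1|G2=0|0=0 -> 00100
State from step 4 equals state from step 2 -> cycle length 2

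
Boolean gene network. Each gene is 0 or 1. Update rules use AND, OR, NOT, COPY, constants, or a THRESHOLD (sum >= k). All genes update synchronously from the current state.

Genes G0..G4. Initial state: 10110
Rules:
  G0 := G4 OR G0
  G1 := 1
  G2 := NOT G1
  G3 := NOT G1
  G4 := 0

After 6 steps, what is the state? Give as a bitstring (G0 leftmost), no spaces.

Step 1: G0=G4|G0=0|1=1 G1=1(const) G2=NOT G1=NOT 0=1 G3=NOT G1=NOT 0=1 G4=0(const) -> 11110
Step 2: G0=G4|G0=0|1=1 G1=1(const) G2=NOT G1=NOT 1=0 G3=NOT G1=NOT 1=0 G4=0(const) -> 11000
Step 3: G0=G4|G0=0|1=1 G1=1(const) G2=NOT G1=NOT 1=0 G3=NOT G1=NOT 1=0 G4=0(const) -> 11000
Step 4: G0=G4|G0=0|1=1 G1=1(const) G2=NOT G1=NOT 1=0 G3=NOT G1=NOT 1=0 G4=0(const) -> 11000
Step 5: G0=G4|G0=0|1=1 G1=1(const) G2=NOT G1=NOT 1=0 G3=NOT G1=NOT 1=0 G4=0(const) -> 11000
Step 6: G0=G4|G0=0|1=1 G1=1(const) G2=NOT G1=NOT 1=0 G3=NOT G1=NOT 1=0 G4=0(const) -> 11000

11000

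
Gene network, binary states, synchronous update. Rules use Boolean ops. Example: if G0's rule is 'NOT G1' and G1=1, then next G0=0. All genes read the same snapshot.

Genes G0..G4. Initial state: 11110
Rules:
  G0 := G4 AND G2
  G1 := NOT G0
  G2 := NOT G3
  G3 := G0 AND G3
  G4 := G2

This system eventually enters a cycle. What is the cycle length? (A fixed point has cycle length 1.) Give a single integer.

Answer: 1

Derivation:
Step 0: 11110
Step 1: G0=G4&G2=0&1=0 G1=NOT G0=NOT 1=0 G2=NOT G3=NOT 1=0 G3=G0&G3=1&1=1 G4=G2=1 -> 00011
Step 2: G0=G4&G2=1&0=0 G1=NOT G0=NOT 0=1 G2=NOT G3=NOT 1=0 G3=G0&G3=0&1=0 G4=G2=0 -> 01000
Step 3: G0=G4&G2=0&0=0 G1=NOT G0=NOT 0=1 G2=NOT G3=NOT 0=1 G3=G0&G3=0&0=0 G4=G2=0 -> 01100
Step 4: G0=G4&G2=0&1=0 G1=NOT G0=NOT 0=1 G2=NOT G3=NOT 0=1 G3=G0&G3=0&0=0 G4=G2=1 -> 01101
Step 5: G0=G4&G2=1&1=1 G1=NOT G0=NOT 0=1 G2=NOT G3=NOT 0=1 G3=G0&G3=0&0=0 G4=G2=1 -> 11101
Step 6: G0=G4&G2=1&1=1 G1=NOT G0=NOT 1=0 G2=NOT G3=NOT 0=1 G3=G0&G3=1&0=0 G4=G2=1 -> 10101
Step 7: G0=G4&G2=1&1=1 G1=NOT G0=NOT 1=0 G2=NOT G3=NOT 0=1 G3=G0&G3=1&0=0 G4=G2=1 -> 10101
State from step 7 equals state from step 6 -> cycle length 1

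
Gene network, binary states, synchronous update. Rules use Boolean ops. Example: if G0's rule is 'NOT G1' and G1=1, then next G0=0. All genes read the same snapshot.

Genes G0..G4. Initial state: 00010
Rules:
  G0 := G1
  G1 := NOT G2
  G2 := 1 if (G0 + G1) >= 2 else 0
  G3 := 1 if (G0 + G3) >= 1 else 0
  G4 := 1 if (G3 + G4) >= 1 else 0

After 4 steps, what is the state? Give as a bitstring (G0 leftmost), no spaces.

Step 1: G0=G1=0 G1=NOT G2=NOT 0=1 G2=(0+0>=2)=0 G3=(0+1>=1)=1 G4=(1+0>=1)=1 -> 01011
Step 2: G0=G1=1 G1=NOT G2=NOT 0=1 G2=(0+1>=2)=0 G3=(0+1>=1)=1 G4=(1+1>=1)=1 -> 11011
Step 3: G0=G1=1 G1=NOT G2=NOT 0=1 G2=(1+1>=2)=1 G3=(1+1>=1)=1 G4=(1+1>=1)=1 -> 11111
Step 4: G0=G1=1 G1=NOT G2=NOT 1=0 G2=(1+1>=2)=1 G3=(1+1>=1)=1 G4=(1+1>=1)=1 -> 10111

10111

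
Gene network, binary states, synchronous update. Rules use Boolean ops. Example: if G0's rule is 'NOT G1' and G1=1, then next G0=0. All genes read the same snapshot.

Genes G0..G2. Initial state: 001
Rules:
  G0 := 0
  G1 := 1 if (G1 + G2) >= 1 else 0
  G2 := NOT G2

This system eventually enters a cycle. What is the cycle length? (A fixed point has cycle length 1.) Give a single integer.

Step 0: 001
Step 1: G0=0(const) G1=(0+1>=1)=1 G2=NOT G2=NOT 1=0 -> 010
Step 2: G0=0(const) G1=(1+0>=1)=1 G2=NOT G2=NOT 0=1 -> 011
Step 3: G0=0(const) G1=(1+1>=1)=1 G2=NOT G2=NOT 1=0 -> 010
State from step 3 equals state from step 1 -> cycle length 2

Answer: 2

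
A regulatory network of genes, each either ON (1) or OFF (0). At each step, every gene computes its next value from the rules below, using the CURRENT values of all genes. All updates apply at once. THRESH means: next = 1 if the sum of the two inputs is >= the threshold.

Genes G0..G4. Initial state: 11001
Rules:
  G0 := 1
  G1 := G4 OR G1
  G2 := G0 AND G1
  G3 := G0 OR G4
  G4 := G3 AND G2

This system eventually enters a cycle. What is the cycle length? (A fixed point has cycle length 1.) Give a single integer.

Step 0: 11001
Step 1: G0=1(const) G1=G4|G1=1|1=1 G2=G0&G1=1&1=1 G3=G0|G4=1|1=1 G4=G3&G2=0&0=0 -> 11110
Step 2: G0=1(const) G1=G4|G1=0|1=1 G2=G0&G1=1&1=1 G3=G0|G4=1|0=1 G4=G3&G2=1&1=1 -> 11111
Step 3: G0=1(const) G1=G4|G1=1|1=1 G2=G0&G1=1&1=1 G3=G0|G4=1|1=1 G4=G3&G2=1&1=1 -> 11111
State from step 3 equals state from step 2 -> cycle length 1

Answer: 1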